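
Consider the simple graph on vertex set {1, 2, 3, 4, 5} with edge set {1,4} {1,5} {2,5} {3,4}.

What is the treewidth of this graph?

1

A width-1 tree decomposition is:
Bags: B1 = {2, 5}  B2 = {1, 5}  B3 = {1, 4}  B4 = {3, 4}
Tree: B1–B2, B2–B3, B3–B4
Each bag holds 2 vertices, so the decomposition has width 1, which upper-bounds the treewidth. G has an edge, so its treewidth is at least 1. Combining the bounds, tw(G) = 1.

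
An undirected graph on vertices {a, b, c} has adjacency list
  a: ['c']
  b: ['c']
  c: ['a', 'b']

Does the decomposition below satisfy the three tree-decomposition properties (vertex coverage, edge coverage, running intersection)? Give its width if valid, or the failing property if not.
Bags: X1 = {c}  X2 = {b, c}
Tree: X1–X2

A tree decomposition must satisfy three properties: every vertex lies in some bag; for every edge, both endpoints lie together in some bag; and for every vertex, the bags containing it form a connected subtree. Here vertex a appears in no bag, so the decomposition is invalid.

No — vertex a appears in no bag.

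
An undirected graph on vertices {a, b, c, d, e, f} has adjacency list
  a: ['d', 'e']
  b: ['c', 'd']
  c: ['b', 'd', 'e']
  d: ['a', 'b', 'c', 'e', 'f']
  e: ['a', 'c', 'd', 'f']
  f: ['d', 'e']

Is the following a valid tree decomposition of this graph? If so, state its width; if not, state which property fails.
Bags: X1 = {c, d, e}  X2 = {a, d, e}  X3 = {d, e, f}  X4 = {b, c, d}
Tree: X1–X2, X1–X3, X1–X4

Checking the three conditions: (i) the bags cover all of {a, b, c, d, e, f}; (ii) for each edge, some bag contains both endpoints; (iii) the bags containing any fixed vertex form a subtree. All hold, so the decomposition is valid with width 3 − 1 = 2.

Yes; width 2.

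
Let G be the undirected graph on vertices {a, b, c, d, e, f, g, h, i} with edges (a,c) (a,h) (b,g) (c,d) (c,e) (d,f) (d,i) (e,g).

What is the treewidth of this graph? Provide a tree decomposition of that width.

Every bag has size at most 2, so the width is 2 − 1 = 1 and tw(G) ≤ 1. Since G has at least one edge (e.g. d–c), it is not an edgeless graph, so tw(G) ≥ 1. Hence tw(G) = 1 exactly.

Treewidth 1.
Bags: B1 = {c, d}  B2 = {d, f}  B3 = {d, i}  B4 = {a, c}  B5 = {a, h}  B6 = {c, e}  B7 = {e, g}  B8 = {b, g}
Tree: B1–B2, B1–B3, B1–B4, B4–B5, B1–B6, B6–B7, B7–B8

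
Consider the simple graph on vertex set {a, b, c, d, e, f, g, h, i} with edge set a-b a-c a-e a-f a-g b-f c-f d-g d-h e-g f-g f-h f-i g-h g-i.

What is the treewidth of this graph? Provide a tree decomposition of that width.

Treewidth 2.
Bags: B1 = {d, g, h}  B2 = {f, g, h}  B3 = {f, g, i}  B4 = {a, f, g}  B5 = {a, e, g}  B6 = {a, b, f}  B7 = {a, c, f}
Tree: B1–B2, B2–B3, B3–B4, B4–B5, B4–B6, B6–B7

Every bag has size at most 3, so the width is 3 − 1 = 2 and tw(G) ≤ 2. Conversely, {d, g, h} is a clique of size 3, and the vertices of any clique must share a bag in every tree decomposition; so some bag has ≥ 3 vertices and tw(G) ≥ 2. The upper and lower bounds meet at 2, so that is the treewidth.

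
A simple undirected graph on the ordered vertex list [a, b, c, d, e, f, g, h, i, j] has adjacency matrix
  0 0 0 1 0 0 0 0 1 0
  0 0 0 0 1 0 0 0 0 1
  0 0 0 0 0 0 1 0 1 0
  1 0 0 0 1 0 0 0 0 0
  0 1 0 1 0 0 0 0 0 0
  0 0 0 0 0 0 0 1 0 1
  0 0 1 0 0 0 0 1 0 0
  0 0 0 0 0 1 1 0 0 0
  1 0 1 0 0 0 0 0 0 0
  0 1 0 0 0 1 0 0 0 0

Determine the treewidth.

2

A width-2 tree decomposition is:
Bags: B1 = {f, h, j}  B2 = {b, h, j}  B3 = {b, e, h}  B4 = {d, e, h}  B5 = {a, d, h}  B6 = {a, h, i}  B7 = {c, h, i}  B8 = {c, g, h}
Tree: B1–B2, B2–B3, B3–B4, B4–B5, B5–B6, B6–B7, B7–B8
Every bag has size at most 3, so the width is 3 − 1 = 2 and tw(G) ≤ 2. The edges h–f–j–b–e–d–a–i–c–g–h form a cycle, so G is not a tree and its treewidth is at least 2. Combining the bounds, tw(G) = 2.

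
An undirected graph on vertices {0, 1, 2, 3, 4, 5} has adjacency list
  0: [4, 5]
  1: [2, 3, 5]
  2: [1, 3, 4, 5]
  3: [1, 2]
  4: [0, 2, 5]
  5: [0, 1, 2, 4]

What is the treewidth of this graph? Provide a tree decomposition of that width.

Every bag has size at most 3, so the width is 3 − 1 = 2 and tw(G) ≤ 2. On the other hand G contains the 3-clique {0, 4, 5}. A clique must lie in a single bag of any decomposition, so no decomposition can have width below 2. The upper and lower bounds meet at 2, so that is the treewidth.

Treewidth 2.
One optimal decomposition is:
Bags: B1 = {0, 4, 5}  B2 = {2, 4, 5}  B3 = {1, 2, 5}  B4 = {1, 2, 3}
Tree: B1–B2, B2–B3, B3–B4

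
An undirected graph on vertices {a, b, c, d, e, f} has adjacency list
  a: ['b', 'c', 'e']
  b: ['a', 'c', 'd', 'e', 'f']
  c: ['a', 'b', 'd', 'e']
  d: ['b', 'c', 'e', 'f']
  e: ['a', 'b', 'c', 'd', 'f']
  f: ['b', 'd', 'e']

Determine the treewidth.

3

A width-3 tree decomposition is:
Bags: B1 = {b, c, d, e}  B2 = {b, d, e, f}  B3 = {a, b, c, e}
Tree: B1–B2, B1–B3
Each bag holds 4 vertices, so the decomposition has width 3, which upper-bounds the treewidth. On the other hand G contains the 4-clique {b, c, d, e}. A clique must lie in a single bag of any decomposition, so no decomposition can have width below 3. Therefore the treewidth is 3.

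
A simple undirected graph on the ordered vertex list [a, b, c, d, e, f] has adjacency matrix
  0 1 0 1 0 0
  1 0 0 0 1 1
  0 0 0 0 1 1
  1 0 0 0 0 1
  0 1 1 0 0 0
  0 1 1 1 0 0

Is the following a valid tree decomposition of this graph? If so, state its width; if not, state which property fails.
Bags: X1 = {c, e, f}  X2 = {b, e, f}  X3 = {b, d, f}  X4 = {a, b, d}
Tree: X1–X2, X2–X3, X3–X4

Yes; width 2.

Vertex coverage: the bags together contain {a, b, c, d, e, f}, the full vertex set. Edge coverage: each edge of G has both endpoints in at least one bag. Running intersection: for every vertex, the bags containing it form a connected subtree. All three properties hold, so this is a valid tree decomposition of width max|bag| − 1 = 2, and hence tw(G) ≤ 2.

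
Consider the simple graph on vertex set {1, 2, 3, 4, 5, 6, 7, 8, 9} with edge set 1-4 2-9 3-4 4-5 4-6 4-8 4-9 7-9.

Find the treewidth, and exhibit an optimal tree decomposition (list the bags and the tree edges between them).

The largest bag has 2 vertices, giving width 1; this decomposition certifies tw(G) ≤ 1. Any graph with an edge has treewidth ≥ 1, and G has the edge 4–5. The upper and lower bounds meet at 1, so that is the treewidth.

Treewidth 1.
One optimal decomposition is:
Bags: B1 = {4, 5}  B2 = {4, 9}  B3 = {3, 4}  B4 = {2, 9}  B5 = {7, 9}  B6 = {4, 8}  B7 = {4, 6}  B8 = {1, 4}
Tree: B1–B2, B1–B3, B2–B4, B2–B5, B3–B6, B1–B7, B7–B8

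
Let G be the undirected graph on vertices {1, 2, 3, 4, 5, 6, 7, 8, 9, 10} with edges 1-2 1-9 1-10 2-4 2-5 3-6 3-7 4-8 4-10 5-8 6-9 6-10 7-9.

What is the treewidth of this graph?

2

A width-2 tree decomposition is:
Bags: B1 = {4, 5, 8}  B2 = {2, 4, 5}  B3 = {2, 4, 10}  B4 = {1, 2, 10}  B5 = {1, 6, 10}  B6 = {1, 6, 9}  B7 = {3, 6, 9}  B8 = {3, 7, 9}
Tree: B1–B2, B2–B3, B3–B4, B4–B5, B5–B6, B6–B7, B7–B8
The largest bag has 3 vertices, giving width 2; this decomposition certifies tw(G) ≤ 2. The edges 8–5–2–4–8 form a cycle, so G is not a tree and its treewidth is at least 2. The upper and lower bounds meet at 2, so that is the treewidth.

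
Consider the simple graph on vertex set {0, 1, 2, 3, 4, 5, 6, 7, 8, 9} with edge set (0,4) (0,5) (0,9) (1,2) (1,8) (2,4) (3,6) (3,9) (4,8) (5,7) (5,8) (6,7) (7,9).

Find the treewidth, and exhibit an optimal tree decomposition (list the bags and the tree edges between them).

The largest bag has 3 vertices, giving width 2; this decomposition certifies tw(G) ≤ 2. Since 2–1–8–4–2 is a cycle in G, G is not acyclic. Forests are exactly the graphs of treewidth ≤ 1, so tw(G) ≥ 2. Therefore the treewidth is 2.

Treewidth 2.
One optimal decomposition is:
Bags: B1 = {1, 2, 4}  B2 = {1, 4, 8}  B3 = {0, 4, 8}  B4 = {0, 5, 8}  B5 = {0, 5, 9}  B6 = {5, 7, 9}  B7 = {3, 7, 9}  B8 = {3, 6, 7}
Tree: B1–B2, B2–B3, B3–B4, B4–B5, B5–B6, B6–B7, B7–B8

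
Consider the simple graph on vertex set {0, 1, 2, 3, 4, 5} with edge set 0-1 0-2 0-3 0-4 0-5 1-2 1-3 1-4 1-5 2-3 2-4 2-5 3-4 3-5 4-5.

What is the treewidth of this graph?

5

A width-5 tree decomposition is:
Bags: B1 = {0, 1, 2, 3, 4, 5}
Tree: (single bag)
A single bag containing all 6 vertices is trivially a valid decomposition of width 5. On the other hand G contains the 6-clique {0, 1, 2, 3, 4, 5}. A clique must lie in a single bag of any decomposition, so no decomposition can have width below 5. Combining the bounds, tw(G) = 5.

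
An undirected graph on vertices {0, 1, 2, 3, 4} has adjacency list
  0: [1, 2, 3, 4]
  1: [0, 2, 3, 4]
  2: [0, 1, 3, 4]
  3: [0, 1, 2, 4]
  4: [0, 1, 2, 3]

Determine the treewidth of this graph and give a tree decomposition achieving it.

Treewidth 4.
One such decomposition:
Bags: B1 = {0, 1, 2, 3, 4}
Tree: (single bag)

A single bag containing all 5 vertices is trivially a valid decomposition of width 4. On the other hand G contains the 5-clique {0, 1, 2, 3, 4}. A clique must lie in a single bag of any decomposition, so no decomposition can have width below 4. Combining the bounds, tw(G) = 4.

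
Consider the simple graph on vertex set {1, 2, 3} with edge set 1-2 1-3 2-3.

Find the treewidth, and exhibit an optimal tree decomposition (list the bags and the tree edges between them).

With just one bag of size 3, the width is 3 − 1 = 2, so tw(G) ≤ 2. Conversely, {1, 2, 3} is a clique of size 3, and the vertices of any clique must share a bag in every tree decomposition; so some bag has ≥ 3 vertices and tw(G) ≥ 2. Hence tw(G) = 2 exactly.

Treewidth 2.
One such decomposition:
Bags: B1 = {1, 2, 3}
Tree: (single bag)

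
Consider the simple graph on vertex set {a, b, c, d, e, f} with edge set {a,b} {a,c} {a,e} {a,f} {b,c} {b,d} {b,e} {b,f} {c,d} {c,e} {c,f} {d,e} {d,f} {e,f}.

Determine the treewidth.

A width-4 tree decomposition is:
Bags: B1 = {a, b, c, e, f}  B2 = {b, c, d, e, f}
Tree: B1–B2
The largest bag has 5 vertices, giving width 4; this decomposition certifies tw(G) ≤ 4. On the other hand G contains the 5-clique {b, c, d, e, f}. A clique must lie in a single bag of any decomposition, so no decomposition can have width below 4. Combining the bounds, tw(G) = 4.

4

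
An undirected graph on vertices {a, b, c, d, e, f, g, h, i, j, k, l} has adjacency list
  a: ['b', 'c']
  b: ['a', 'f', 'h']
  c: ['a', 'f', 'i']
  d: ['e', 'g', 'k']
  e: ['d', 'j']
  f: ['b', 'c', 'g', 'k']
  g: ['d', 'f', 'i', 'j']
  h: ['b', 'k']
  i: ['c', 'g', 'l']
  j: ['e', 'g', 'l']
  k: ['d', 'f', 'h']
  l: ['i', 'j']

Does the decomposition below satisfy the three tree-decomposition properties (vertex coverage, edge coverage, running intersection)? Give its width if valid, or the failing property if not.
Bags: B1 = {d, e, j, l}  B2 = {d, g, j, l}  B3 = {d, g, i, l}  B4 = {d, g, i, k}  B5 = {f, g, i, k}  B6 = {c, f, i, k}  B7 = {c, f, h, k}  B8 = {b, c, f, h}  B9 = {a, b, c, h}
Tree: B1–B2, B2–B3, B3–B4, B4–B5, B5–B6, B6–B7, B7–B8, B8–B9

Yes; width 3.

Every vertex of G appears in some bag (union = {a, b, c, d, e, f, g, h, i, j, k, l}); every edge is covered by a bag; and for each vertex v the set of bags containing v is connected in the bag tree. The decomposition is therefore valid. The largest bag has 4 vertices, so the width is 3.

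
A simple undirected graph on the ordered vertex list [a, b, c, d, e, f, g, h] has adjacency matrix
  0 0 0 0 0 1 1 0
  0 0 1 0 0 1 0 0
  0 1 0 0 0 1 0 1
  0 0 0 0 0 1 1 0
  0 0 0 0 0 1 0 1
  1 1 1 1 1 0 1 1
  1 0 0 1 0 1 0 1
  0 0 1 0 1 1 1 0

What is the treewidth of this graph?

A width-2 tree decomposition is:
Bags: B1 = {d, f, g}  B2 = {f, g, h}  B3 = {a, f, g}  B4 = {e, f, h}  B5 = {c, f, h}  B6 = {b, c, f}
Tree: B1–B2, B1–B3, B2–B4, B4–B5, B5–B6
Every bag has size at most 3, so the width is 3 − 1 = 2 and tw(G) ≤ 2. On the other hand G contains the 3-clique {d, f, g}. A clique must lie in a single bag of any decomposition, so no decomposition can have width below 2. The upper and lower bounds meet at 2, so that is the treewidth.

2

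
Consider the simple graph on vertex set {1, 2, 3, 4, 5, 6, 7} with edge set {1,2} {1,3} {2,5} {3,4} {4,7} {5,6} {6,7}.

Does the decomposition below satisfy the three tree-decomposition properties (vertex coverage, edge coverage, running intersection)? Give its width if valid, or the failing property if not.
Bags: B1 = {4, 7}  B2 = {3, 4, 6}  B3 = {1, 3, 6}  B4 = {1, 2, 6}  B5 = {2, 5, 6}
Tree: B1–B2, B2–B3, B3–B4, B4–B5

A tree decomposition must satisfy three properties: every vertex lies in some bag; for every edge, both endpoints lie together in some bag; and for every vertex, the bags containing it form a connected subtree. Here edge (6,7) lies in no bag, so the decomposition is invalid.

No — edge (6,7) lies in no bag.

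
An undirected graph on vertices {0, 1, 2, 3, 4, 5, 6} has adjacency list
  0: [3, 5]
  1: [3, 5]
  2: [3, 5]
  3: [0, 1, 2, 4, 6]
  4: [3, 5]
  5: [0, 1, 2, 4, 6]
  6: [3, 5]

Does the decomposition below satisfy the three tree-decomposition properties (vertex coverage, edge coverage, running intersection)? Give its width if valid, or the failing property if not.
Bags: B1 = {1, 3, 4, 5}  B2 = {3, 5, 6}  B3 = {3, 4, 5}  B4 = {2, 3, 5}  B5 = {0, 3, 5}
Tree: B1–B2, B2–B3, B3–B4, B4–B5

A tree decomposition must satisfy three properties: every vertex lies in some bag; for every edge, both endpoints lie together in some bag; and for every vertex, the bags containing it form a connected subtree. Here bags containing vertex 4 are not connected in the tree, so the decomposition is invalid.

No — bags containing vertex 4 are not connected in the tree.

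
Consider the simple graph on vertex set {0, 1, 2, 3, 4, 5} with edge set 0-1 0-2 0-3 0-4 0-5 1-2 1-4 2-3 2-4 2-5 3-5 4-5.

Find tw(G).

A width-3 tree decomposition is:
Bags: B1 = {0, 1, 2, 4}  B2 = {0, 2, 4, 5}  B3 = {0, 2, 3, 5}
Tree: B1–B2, B2–B3
The largest bag has 4 vertices, giving width 3; this decomposition certifies tw(G) ≤ 3. For the lower bound, the 4 vertices {0, 2, 3, 5} are pairwise adjacent, and any tree decomposition puts a clique entirely inside one bag — forcing width ≥ 3. The upper and lower bounds meet at 3, so that is the treewidth.

3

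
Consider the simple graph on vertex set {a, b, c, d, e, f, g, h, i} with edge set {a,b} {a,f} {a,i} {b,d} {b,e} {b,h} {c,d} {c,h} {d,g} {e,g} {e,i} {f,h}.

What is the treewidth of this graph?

A width-3 tree decomposition is:
Bags: B1 = {c, d, g, h}  B2 = {b, d, g, h}  B3 = {b, e, g, h}  B4 = {b, e, f, h}  B5 = {a, b, e, f}  B6 = {a, e, f, i}
Tree: B1–B2, B2–B3, B3–B4, B4–B5, B5–B6
Each bag holds 4 vertices, so the decomposition has width 3, which upper-bounds the treewidth. For the lower bound: the 4 vertex sets {c,d,g}, {h}, {b}, {a,e,f,i} are disjoint, each induces a connected subgraph, and every pair is joined by at least one edge of G. Contracting each set to a single vertex therefore yields K_{4} as a minor, and since treewidth is minor-monotone, tw(G) ≥ tw(K_{4}) = 3. Therefore the treewidth is 3.

3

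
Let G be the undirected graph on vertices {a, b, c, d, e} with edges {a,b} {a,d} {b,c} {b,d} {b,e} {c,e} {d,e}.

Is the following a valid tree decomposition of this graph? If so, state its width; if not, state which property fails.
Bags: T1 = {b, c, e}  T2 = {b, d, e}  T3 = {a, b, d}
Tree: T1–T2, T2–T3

Every vertex of G appears in some bag (union = {a, b, c, d, e}); every edge is covered by a bag; and for each vertex v the set of bags containing v is connected in the bag tree. The decomposition is therefore valid. The largest bag has 3 vertices, so the width is 2.

Yes; width 2.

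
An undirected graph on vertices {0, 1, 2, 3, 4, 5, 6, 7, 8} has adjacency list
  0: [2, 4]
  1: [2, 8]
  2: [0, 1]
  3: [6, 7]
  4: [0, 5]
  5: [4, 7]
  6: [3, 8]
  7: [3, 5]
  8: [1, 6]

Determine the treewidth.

A width-2 tree decomposition is:
Bags: B1 = {0, 4, 5}  B2 = {0, 2, 5}  B3 = {1, 2, 5}  B4 = {1, 5, 8}  B5 = {5, 6, 8}  B6 = {3, 5, 6}  B7 = {3, 5, 7}
Tree: B1–B2, B2–B3, B3–B4, B4–B5, B5–B6, B6–B7
Each bag holds 3 vertices, so the decomposition has width 2, which upper-bounds the treewidth. The edges 5–4–0–2–1–8–6–3–7–5 form a cycle, so G is not a tree and its treewidth is at least 2. Hence tw(G) = 2 exactly.

2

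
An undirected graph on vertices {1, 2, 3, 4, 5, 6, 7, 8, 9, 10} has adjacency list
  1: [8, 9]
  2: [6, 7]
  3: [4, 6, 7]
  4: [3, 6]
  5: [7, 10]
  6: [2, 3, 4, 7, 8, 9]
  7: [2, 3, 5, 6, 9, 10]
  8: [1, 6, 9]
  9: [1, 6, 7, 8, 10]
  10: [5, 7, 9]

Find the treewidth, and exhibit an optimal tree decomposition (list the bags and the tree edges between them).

Each bag holds 3 vertices, so the decomposition has width 2, which upper-bounds the treewidth. For the lower bound, the 3 vertices {1, 8, 9} are pairwise adjacent, and any tree decomposition puts a clique entirely inside one bag — forcing width ≥ 2. Hence tw(G) = 2 exactly.

Treewidth 2.
One optimal decomposition is:
Bags: B1 = {6, 7, 9}  B2 = {3, 6, 7}  B3 = {7, 9, 10}  B4 = {6, 8, 9}  B5 = {1, 8, 9}  B6 = {2, 6, 7}  B7 = {3, 4, 6}  B8 = {5, 7, 10}
Tree: B1–B2, B1–B3, B1–B4, B4–B5, B2–B6, B2–B7, B3–B8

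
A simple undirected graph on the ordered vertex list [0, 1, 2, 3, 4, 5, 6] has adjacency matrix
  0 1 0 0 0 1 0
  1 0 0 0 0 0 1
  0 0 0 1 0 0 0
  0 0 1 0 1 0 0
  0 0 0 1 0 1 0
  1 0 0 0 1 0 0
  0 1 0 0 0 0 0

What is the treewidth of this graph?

A width-1 tree decomposition is:
Bags: B1 = {1, 6}  B2 = {0, 1}  B3 = {0, 5}  B4 = {4, 5}  B5 = {3, 4}  B6 = {2, 3}
Tree: B1–B2, B2–B3, B3–B4, B4–B5, B5–B6
Each bag holds 2 vertices, so the decomposition has width 1, which upper-bounds the treewidth. Any graph with an edge has treewidth ≥ 1, and G has the edge 6–1. Combining the bounds, tw(G) = 1.

1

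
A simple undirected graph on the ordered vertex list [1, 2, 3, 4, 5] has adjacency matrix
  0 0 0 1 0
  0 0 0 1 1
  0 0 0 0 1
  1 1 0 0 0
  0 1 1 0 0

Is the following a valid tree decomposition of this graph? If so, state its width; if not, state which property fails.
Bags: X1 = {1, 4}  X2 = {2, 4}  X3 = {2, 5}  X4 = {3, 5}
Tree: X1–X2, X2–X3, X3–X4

Yes; width 1.

Every vertex of G appears in some bag (union = {1, 2, 3, 4, 5}); every edge is covered by a bag; and for each vertex v the set of bags containing v is connected in the bag tree. The decomposition is therefore valid. The largest bag has 2 vertices, so the width is 1.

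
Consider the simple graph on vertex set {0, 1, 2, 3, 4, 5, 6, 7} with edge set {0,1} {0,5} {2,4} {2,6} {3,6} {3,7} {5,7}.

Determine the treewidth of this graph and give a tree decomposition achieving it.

Treewidth 1.
One optimal decomposition is:
Bags: B1 = {0, 1}  B2 = {0, 5}  B3 = {5, 7}  B4 = {3, 7}  B5 = {3, 6}  B6 = {2, 6}  B7 = {2, 4}
Tree: B1–B2, B2–B3, B3–B4, B4–B5, B5–B6, B6–B7

Every bag has size at most 2, so the width is 2 − 1 = 1 and tw(G) ≤ 1. Since G has at least one edge (e.g. 1–0), it is not an edgeless graph, so tw(G) ≥ 1. Therefore the treewidth is 1.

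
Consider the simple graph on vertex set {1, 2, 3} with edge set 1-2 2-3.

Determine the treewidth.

A width-1 tree decomposition is:
Bags: B1 = {2, 3}  B2 = {1, 2}
Tree: B1–B2
Each bag holds 2 vertices, so the decomposition has width 1, which upper-bounds the treewidth. G has an edge, so its treewidth is at least 1. Therefore the treewidth is 1.

1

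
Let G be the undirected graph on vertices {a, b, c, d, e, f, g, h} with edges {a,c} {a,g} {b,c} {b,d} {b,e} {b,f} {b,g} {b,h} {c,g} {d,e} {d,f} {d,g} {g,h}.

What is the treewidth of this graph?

A width-2 tree decomposition is:
Bags: B1 = {b, d, g}  B2 = {b, d, e}  B3 = {b, d, f}  B4 = {b, c, g}  B5 = {b, g, h}  B6 = {a, c, g}
Tree: B1–B2, B2–B3, B1–B4, B1–B5, B4–B6
Every bag has size at most 3, so the width is 3 − 1 = 2 and tw(G) ≤ 2. Conversely, {a, c, g} is a clique of size 3, and the vertices of any clique must share a bag in every tree decomposition; so some bag has ≥ 3 vertices and tw(G) ≥ 2. Therefore the treewidth is 2.

2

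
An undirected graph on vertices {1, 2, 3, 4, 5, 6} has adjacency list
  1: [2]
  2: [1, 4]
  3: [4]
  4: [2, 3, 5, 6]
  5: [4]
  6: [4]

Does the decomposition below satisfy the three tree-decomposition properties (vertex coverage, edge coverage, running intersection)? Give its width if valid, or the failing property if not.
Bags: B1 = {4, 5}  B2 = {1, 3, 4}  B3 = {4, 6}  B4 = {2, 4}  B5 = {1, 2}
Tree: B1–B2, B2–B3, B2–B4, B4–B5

A tree decomposition must satisfy three properties: every vertex lies in some bag; for every edge, both endpoints lie together in some bag; and for every vertex, the bags containing it form a connected subtree. Here bags containing vertex 1 are not connected in the tree, so the decomposition is invalid.

No — bags containing vertex 1 are not connected in the tree.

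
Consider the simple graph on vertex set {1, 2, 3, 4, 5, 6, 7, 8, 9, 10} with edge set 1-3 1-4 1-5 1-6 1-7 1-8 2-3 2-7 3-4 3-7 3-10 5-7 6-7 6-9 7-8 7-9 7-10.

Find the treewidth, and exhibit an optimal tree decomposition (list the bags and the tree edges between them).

Treewidth 2.
One such decomposition:
Bags: B1 = {1, 3, 7}  B2 = {1, 6, 7}  B3 = {1, 3, 4}  B4 = {2, 3, 7}  B5 = {3, 7, 10}  B6 = {6, 7, 9}  B7 = {1, 5, 7}  B8 = {1, 7, 8}
Tree: B1–B2, B1–B3, B1–B4, B4–B5, B2–B6, B2–B7, B2–B8

The largest bag has 3 vertices, giving width 2; this decomposition certifies tw(G) ≤ 2. For the lower bound, the 3 vertices {1, 3, 4} are pairwise adjacent, and any tree decomposition puts a clique entirely inside one bag — forcing width ≥ 2. The upper and lower bounds meet at 2, so that is the treewidth.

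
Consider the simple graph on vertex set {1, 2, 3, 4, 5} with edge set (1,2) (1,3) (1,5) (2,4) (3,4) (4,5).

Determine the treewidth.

A width-2 tree decomposition is:
Bags: B1 = {1, 3, 4}  B2 = {1, 2, 4}  B3 = {1, 4, 5}
Tree: B1–B2, B2–B3
Every bag has size at most 3, so the width is 3 − 1 = 2 and tw(G) ≤ 2. Since 1–3–4–2–1 is a cycle in G, G is not acyclic. Forests are exactly the graphs of treewidth ≤ 1, so tw(G) ≥ 2. The upper and lower bounds meet at 2, so that is the treewidth.

2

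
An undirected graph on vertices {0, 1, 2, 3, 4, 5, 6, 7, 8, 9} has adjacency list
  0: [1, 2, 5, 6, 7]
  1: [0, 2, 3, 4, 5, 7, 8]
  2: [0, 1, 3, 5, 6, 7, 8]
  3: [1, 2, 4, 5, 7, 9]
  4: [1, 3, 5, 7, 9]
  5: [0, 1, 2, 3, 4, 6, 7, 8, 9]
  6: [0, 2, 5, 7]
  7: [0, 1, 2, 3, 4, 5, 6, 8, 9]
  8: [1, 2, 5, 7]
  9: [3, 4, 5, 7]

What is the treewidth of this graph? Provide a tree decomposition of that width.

Treewidth 4.
Bags: B1 = {1, 2, 3, 5, 7}  B2 = {0, 1, 2, 5, 7}  B3 = {1, 3, 4, 5, 7}  B4 = {1, 2, 5, 7, 8}  B5 = {3, 4, 5, 7, 9}  B6 = {0, 2, 5, 6, 7}
Tree: B1–B2, B1–B3, B2–B4, B3–B5, B2–B6

The largest bag has 5 vertices, giving width 4; this decomposition certifies tw(G) ≤ 4. Conversely, {0, 1, 2, 5, 7} is a clique of size 5, and the vertices of any clique must share a bag in every tree decomposition; so some bag has ≥ 5 vertices and tw(G) ≥ 4. Therefore the treewidth is 4.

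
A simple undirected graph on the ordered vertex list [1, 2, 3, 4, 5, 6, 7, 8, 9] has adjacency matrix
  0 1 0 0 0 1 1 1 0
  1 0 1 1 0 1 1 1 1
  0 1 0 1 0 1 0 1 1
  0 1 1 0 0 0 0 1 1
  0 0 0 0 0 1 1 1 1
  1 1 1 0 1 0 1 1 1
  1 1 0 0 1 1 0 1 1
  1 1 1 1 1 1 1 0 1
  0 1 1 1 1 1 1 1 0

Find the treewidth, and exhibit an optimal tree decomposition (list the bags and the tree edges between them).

Treewidth 4.
One such decomposition:
Bags: B1 = {2, 6, 7, 8, 9}  B2 = {1, 2, 6, 7, 8}  B3 = {5, 6, 7, 8, 9}  B4 = {2, 3, 6, 8, 9}  B5 = {2, 3, 4, 8, 9}
Tree: B1–B2, B1–B3, B1–B4, B4–B5

Each bag holds 5 vertices, so the decomposition has width 4, which upper-bounds the treewidth. Conversely, {2, 3, 4, 8, 9} is a clique of size 5, and the vertices of any clique must share a bag in every tree decomposition; so some bag has ≥ 5 vertices and tw(G) ≥ 4. Combining the bounds, tw(G) = 4.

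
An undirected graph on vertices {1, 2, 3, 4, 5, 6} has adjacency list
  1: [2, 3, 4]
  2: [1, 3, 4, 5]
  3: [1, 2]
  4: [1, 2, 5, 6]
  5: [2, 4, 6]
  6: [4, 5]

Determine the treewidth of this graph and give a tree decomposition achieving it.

Treewidth 2.
One optimal decomposition is:
Bags: B1 = {4, 5, 6}  B2 = {2, 4, 5}  B3 = {1, 2, 4}  B4 = {1, 2, 3}
Tree: B1–B2, B2–B3, B3–B4

The largest bag has 3 vertices, giving width 2; this decomposition certifies tw(G) ≤ 2. For the lower bound, the 3 vertices {1, 2, 3} are pairwise adjacent, and any tree decomposition puts a clique entirely inside one bag — forcing width ≥ 2. Therefore the treewidth is 2.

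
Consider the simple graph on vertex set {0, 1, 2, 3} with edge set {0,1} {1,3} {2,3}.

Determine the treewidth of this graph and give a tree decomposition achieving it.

The largest bag has 2 vertices, giving width 1; this decomposition certifies tw(G) ≤ 1. Any graph with an edge has treewidth ≥ 1, and G has the edge 0–1. Therefore the treewidth is 1.

Treewidth 1.
Bags: B1 = {0, 1}  B2 = {1, 3}  B3 = {2, 3}
Tree: B1–B2, B2–B3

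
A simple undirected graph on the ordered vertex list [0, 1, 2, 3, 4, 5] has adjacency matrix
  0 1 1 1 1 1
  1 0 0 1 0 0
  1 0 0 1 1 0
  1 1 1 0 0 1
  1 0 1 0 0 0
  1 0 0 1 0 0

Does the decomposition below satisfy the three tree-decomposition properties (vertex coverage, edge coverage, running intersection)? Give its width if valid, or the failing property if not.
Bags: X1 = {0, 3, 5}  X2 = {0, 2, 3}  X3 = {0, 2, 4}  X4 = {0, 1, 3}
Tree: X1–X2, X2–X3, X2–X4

Every vertex of G appears in some bag (union = {0, 1, 2, 3, 4, 5}); every edge is covered by a bag; and for each vertex v the set of bags containing v is connected in the bag tree. The decomposition is therefore valid. The largest bag has 3 vertices, so the width is 2.

Yes; width 2.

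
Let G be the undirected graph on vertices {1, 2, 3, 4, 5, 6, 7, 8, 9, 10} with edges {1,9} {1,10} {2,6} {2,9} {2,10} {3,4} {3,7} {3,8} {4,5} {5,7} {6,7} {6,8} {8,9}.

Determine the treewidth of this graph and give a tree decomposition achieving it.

Treewidth 2.
One such decomposition:
Bags: B1 = {1, 9, 10}  B2 = {2, 9, 10}  B3 = {2, 8, 9}  B4 = {2, 6, 8}  B5 = {3, 6, 8}  B6 = {3, 6, 7}  B7 = {3, 4, 7}  B8 = {4, 5, 7}
Tree: B1–B2, B2–B3, B3–B4, B4–B5, B5–B6, B6–B7, B7–B8

Every bag has size at most 3, so the width is 3 − 1 = 2 and tw(G) ≤ 2. For the lower bound, G contains the cycle 1–10–2–9–1, so G is not a forest; only forests have treewidth ≤ 1, hence tw(G) ≥ 2. Combining the bounds, tw(G) = 2.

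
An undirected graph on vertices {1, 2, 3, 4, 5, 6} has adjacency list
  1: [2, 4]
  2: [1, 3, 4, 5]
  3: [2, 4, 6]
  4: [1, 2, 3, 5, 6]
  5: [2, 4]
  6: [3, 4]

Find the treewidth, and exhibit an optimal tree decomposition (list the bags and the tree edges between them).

Treewidth 2.
One optimal decomposition is:
Bags: B1 = {1, 2, 4}  B2 = {2, 3, 4}  B3 = {3, 4, 6}  B4 = {2, 4, 5}
Tree: B1–B2, B2–B3, B2–B4

Each bag holds 3 vertices, so the decomposition has width 2, which upper-bounds the treewidth. For the lower bound, the 3 vertices {1, 2, 4} are pairwise adjacent, and any tree decomposition puts a clique entirely inside one bag — forcing width ≥ 2. Combining the bounds, tw(G) = 2.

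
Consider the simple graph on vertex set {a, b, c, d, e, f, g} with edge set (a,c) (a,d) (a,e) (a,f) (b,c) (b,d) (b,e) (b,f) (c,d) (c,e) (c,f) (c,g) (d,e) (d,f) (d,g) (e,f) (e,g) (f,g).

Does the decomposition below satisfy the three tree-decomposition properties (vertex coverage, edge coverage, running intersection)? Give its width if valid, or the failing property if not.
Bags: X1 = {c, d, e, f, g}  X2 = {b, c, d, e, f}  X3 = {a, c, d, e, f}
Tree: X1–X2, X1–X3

Vertex coverage: the bags together contain {a, b, c, d, e, f, g}, the full vertex set. Edge coverage: each edge of G has both endpoints in at least one bag. Running intersection: for every vertex, the bags containing it form a connected subtree. All three properties hold, so this is a valid tree decomposition of width max|bag| − 1 = 4, and hence tw(G) ≤ 4.

Yes; width 4.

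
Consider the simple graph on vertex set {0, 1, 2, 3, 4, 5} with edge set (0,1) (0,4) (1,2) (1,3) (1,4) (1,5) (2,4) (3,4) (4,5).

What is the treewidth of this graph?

A width-2 tree decomposition is:
Bags: B1 = {1, 3, 4}  B2 = {1, 2, 4}  B3 = {1, 4, 5}  B4 = {0, 1, 4}
Tree: B1–B2, B1–B3, B2–B4
Each bag holds 3 vertices, so the decomposition has width 2, which upper-bounds the treewidth. For the lower bound, the 3 vertices {0, 1, 4} are pairwise adjacent, and any tree decomposition puts a clique entirely inside one bag — forcing width ≥ 2. Combining the bounds, tw(G) = 2.

2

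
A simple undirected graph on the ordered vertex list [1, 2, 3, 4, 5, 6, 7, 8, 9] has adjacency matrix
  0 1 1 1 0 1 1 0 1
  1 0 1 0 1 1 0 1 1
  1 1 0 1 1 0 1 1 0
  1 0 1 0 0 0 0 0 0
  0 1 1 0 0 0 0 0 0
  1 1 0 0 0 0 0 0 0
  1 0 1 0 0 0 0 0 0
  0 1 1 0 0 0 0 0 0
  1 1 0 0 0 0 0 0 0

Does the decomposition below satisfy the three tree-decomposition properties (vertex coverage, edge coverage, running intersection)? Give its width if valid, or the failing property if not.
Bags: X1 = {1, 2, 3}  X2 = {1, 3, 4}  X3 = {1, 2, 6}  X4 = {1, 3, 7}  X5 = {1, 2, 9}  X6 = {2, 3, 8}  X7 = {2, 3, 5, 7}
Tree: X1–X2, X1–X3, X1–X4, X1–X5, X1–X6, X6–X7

A tree decomposition must satisfy three properties: every vertex lies in some bag; for every edge, both endpoints lie together in some bag; and for every vertex, the bags containing it form a connected subtree. Here bags containing vertex 7 are not connected in the tree, so the decomposition is invalid.

No — bags containing vertex 7 are not connected in the tree.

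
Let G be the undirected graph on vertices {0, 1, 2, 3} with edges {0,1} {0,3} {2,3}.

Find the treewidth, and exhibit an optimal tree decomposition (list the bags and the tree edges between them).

Treewidth 1.
Bags: B1 = {2, 3}  B2 = {0, 3}  B3 = {0, 1}
Tree: B1–B2, B2–B3

The largest bag has 2 vertices, giving width 1; this decomposition certifies tw(G) ≤ 1. Since G has at least one edge (e.g. 3–2), it is not an edgeless graph, so tw(G) ≥ 1. Therefore the treewidth is 1.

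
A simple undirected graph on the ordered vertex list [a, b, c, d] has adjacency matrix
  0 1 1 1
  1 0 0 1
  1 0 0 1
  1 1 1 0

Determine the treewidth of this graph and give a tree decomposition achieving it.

Each bag holds 3 vertices, so the decomposition has width 2, which upper-bounds the treewidth. For the lower bound, the 3 vertices {a, c, d} are pairwise adjacent, and any tree decomposition puts a clique entirely inside one bag — forcing width ≥ 2. Combining the bounds, tw(G) = 2.

Treewidth 2.
Bags: B1 = {a, c, d}  B2 = {a, b, d}
Tree: B1–B2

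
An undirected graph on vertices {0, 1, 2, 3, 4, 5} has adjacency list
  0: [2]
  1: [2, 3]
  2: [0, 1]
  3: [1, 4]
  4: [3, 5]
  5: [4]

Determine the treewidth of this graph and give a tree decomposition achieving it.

Each bag holds 2 vertices, so the decomposition has width 1, which upper-bounds the treewidth. G has an edge, so its treewidth is at least 1. Therefore the treewidth is 1.

Treewidth 1.
One such decomposition:
Bags: B1 = {4, 5}  B2 = {3, 4}  B3 = {1, 3}  B4 = {1, 2}  B5 = {0, 2}
Tree: B1–B2, B2–B3, B3–B4, B4–B5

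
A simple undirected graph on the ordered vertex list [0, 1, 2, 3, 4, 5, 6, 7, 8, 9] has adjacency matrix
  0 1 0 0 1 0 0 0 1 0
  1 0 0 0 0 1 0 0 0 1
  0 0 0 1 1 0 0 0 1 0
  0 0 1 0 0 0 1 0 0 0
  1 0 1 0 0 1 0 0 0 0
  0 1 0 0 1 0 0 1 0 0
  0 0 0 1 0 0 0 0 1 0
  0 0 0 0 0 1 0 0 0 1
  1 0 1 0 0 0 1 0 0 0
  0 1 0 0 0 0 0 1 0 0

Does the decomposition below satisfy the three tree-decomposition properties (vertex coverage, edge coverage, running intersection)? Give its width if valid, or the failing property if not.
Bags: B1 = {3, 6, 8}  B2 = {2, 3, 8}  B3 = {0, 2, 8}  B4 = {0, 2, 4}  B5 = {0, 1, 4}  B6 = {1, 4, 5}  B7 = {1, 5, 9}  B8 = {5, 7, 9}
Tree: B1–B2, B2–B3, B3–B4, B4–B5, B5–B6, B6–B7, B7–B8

Yes; width 2.

Checking the three conditions: (i) the bags cover all of {0, 1, 2, 3, 4, 5, 6, 7, 8, 9}; (ii) for each edge, some bag contains both endpoints; (iii) the bags containing any fixed vertex form a subtree. All hold, so the decomposition is valid with width 3 − 1 = 2.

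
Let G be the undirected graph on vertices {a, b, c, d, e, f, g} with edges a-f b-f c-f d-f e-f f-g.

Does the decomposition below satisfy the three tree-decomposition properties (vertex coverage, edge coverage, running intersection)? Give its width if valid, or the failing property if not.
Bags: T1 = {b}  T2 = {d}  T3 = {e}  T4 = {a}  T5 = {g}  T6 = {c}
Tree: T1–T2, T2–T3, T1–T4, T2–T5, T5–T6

No — vertex f appears in no bag.

A tree decomposition must satisfy three properties: every vertex lies in some bag; for every edge, both endpoints lie together in some bag; and for every vertex, the bags containing it form a connected subtree. Here vertex f appears in no bag, so the decomposition is invalid.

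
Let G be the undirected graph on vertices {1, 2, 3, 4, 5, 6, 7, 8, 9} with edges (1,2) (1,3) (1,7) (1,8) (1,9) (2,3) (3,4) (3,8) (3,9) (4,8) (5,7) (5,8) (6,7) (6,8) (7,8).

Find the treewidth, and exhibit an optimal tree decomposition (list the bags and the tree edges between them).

Treewidth 2.
Bags: B1 = {1, 7, 8}  B2 = {1, 3, 8}  B3 = {1, 2, 3}  B4 = {6, 7, 8}  B5 = {3, 4, 8}  B6 = {1, 3, 9}  B7 = {5, 7, 8}
Tree: B1–B2, B2–B3, B1–B4, B2–B5, B2–B6, B1–B7

The largest bag has 3 vertices, giving width 2; this decomposition certifies tw(G) ≤ 2. On the other hand G contains the 3-clique {1, 3, 8}. A clique must lie in a single bag of any decomposition, so no decomposition can have width below 2. The upper and lower bounds meet at 2, so that is the treewidth.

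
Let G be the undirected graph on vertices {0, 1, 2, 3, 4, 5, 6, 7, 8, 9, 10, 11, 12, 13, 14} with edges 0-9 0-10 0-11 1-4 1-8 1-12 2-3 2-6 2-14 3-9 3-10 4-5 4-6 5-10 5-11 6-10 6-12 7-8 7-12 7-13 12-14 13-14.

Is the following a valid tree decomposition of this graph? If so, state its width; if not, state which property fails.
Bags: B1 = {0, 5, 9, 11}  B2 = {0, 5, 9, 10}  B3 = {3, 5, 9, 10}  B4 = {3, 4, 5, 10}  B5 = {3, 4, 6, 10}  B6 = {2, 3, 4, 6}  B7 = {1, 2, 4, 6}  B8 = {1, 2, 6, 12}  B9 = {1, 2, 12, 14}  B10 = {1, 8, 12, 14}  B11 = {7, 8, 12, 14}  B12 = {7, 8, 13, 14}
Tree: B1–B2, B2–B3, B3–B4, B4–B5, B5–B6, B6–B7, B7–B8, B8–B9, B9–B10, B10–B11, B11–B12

Yes; width 3.

Vertex coverage: the bags together contain {0, 1, 2, 3, 4, 5, 6, 7, 8, 9, 10, 11, 12, 13, 14}, the full vertex set. Edge coverage: each edge of G has both endpoints in at least one bag. Running intersection: for every vertex, the bags containing it form a connected subtree. All three properties hold, so this is a valid tree decomposition of width max|bag| − 1 = 3, and hence tw(G) ≤ 3.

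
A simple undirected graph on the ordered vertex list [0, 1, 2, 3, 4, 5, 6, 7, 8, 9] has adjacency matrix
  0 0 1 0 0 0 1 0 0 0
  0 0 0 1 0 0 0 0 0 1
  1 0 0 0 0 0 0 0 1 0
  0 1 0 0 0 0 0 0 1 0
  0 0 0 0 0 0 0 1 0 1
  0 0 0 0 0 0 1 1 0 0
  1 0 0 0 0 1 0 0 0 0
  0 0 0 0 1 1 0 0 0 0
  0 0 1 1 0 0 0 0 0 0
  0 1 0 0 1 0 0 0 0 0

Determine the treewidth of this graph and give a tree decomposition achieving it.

Each bag holds 3 vertices, so the decomposition has width 2, which upper-bounds the treewidth. The edges 1–9–4–7–5–6–0–2–8–3–1 form a cycle, so G is not a tree and its treewidth is at least 2. Combining the bounds, tw(G) = 2.

Treewidth 2.
One such decomposition:
Bags: B1 = {1, 4, 9}  B2 = {1, 4, 7}  B3 = {1, 5, 7}  B4 = {1, 5, 6}  B5 = {0, 1, 6}  B6 = {0, 1, 2}  B7 = {1, 2, 8}  B8 = {1, 3, 8}
Tree: B1–B2, B2–B3, B3–B4, B4–B5, B5–B6, B6–B7, B7–B8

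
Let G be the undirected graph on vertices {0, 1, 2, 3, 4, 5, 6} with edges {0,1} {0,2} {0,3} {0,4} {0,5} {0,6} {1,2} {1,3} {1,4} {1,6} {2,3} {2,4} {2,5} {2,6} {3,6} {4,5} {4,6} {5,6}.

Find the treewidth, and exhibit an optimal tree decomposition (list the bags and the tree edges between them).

The largest bag has 5 vertices, giving width 4; this decomposition certifies tw(G) ≤ 4. For the lower bound, the 5 vertices {0, 1, 2, 3, 6} are pairwise adjacent, and any tree decomposition puts a clique entirely inside one bag — forcing width ≥ 4. Hence tw(G) = 4 exactly.

Treewidth 4.
One optimal decomposition is:
Bags: B1 = {0, 1, 2, 4, 6}  B2 = {0, 2, 4, 5, 6}  B3 = {0, 1, 2, 3, 6}
Tree: B1–B2, B1–B3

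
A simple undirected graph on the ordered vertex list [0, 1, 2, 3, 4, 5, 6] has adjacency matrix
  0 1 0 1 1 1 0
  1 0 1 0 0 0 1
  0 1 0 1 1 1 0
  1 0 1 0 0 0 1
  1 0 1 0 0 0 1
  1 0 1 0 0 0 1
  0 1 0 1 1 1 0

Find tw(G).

A width-3 tree decomposition is:
Bags: B1 = {0, 2, 3, 6}  B2 = {0, 2, 4, 6}  B3 = {0, 2, 5, 6}  B4 = {0, 1, 2, 6}
Tree: B1–B2, B2–B3, B3–B4
The largest bag has 4 vertices, giving width 3; this decomposition certifies tw(G) ≤ 3. For the lower bound: the 4 vertex sets {2,3}, {4,6}, {0}, {5} are disjoint, each induces a connected subgraph, and every pair is joined by at least one edge of G. Contracting each set to a single vertex therefore yields K_{4} as a minor, and since treewidth is minor-monotone, tw(G) ≥ tw(K_{4}) = 3. Therefore the treewidth is 3.

3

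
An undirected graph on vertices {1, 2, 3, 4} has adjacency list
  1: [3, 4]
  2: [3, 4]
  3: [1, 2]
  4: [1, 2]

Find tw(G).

2

A width-2 tree decomposition is:
Bags: B1 = {1, 2, 3}  B2 = {1, 2, 4}
Tree: B1–B2
Every bag has size at most 3, so the width is 3 − 1 = 2 and tw(G) ≤ 2. Since 1–3–2–4–1 is a cycle in G, G is not acyclic. Forests are exactly the graphs of treewidth ≤ 1, so tw(G) ≥ 2. The upper and lower bounds meet at 2, so that is the treewidth.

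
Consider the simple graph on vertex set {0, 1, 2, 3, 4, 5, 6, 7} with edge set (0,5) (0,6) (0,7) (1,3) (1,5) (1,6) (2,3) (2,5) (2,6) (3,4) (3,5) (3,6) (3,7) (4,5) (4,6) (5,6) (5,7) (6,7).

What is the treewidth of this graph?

3

A width-3 tree decomposition is:
Bags: B1 = {3, 5, 6, 7}  B2 = {3, 4, 5, 6}  B3 = {1, 3, 5, 6}  B4 = {2, 3, 5, 6}  B5 = {0, 5, 6, 7}
Tree: B1–B2, B2–B3, B3–B4, B1–B5
The largest bag has 4 vertices, giving width 3; this decomposition certifies tw(G) ≤ 3. On the other hand G contains the 4-clique {0, 5, 6, 7}. A clique must lie in a single bag of any decomposition, so no decomposition can have width below 3. The upper and lower bounds meet at 3, so that is the treewidth.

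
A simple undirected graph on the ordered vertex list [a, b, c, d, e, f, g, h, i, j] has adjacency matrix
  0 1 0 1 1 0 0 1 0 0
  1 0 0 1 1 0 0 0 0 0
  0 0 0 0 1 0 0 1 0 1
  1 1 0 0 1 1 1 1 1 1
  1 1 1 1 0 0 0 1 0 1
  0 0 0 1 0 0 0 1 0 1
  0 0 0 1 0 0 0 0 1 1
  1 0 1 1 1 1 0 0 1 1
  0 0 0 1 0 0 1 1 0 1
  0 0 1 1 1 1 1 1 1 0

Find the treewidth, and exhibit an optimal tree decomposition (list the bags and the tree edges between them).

Each bag holds 4 vertices, so the decomposition has width 3, which upper-bounds the treewidth. On the other hand G contains the 4-clique {d, g, i, j}. A clique must lie in a single bag of any decomposition, so no decomposition can have width below 3. Hence tw(G) = 3 exactly.

Treewidth 3.
Bags: B1 = {d, h, i, j}  B2 = {d, e, h, j}  B3 = {c, e, h, j}  B4 = {d, f, h, j}  B5 = {d, g, i, j}  B6 = {a, d, e, h}  B7 = {a, b, d, e}
Tree: B1–B2, B2–B3, B1–B4, B1–B5, B2–B6, B6–B7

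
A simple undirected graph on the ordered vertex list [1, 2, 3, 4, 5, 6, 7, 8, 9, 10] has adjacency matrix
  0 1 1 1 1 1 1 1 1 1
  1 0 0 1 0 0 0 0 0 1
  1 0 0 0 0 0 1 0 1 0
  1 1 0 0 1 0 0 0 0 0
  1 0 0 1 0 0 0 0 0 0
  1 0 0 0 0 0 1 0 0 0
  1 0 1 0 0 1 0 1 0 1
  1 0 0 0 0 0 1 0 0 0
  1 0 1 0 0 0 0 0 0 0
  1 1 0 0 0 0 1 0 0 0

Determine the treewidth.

2

A width-2 tree decomposition is:
Bags: B1 = {1, 3, 7}  B2 = {1, 7, 10}  B3 = {1, 6, 7}  B4 = {1, 3, 9}  B5 = {1, 2, 10}  B6 = {1, 2, 4}  B7 = {1, 4, 5}  B8 = {1, 7, 8}
Tree: B1–B2, B2–B3, B1–B4, B2–B5, B5–B6, B6–B7, B2–B8
The largest bag has 3 vertices, giving width 2; this decomposition certifies tw(G) ≤ 2. Conversely, {1, 2, 10} is a clique of size 3, and the vertices of any clique must share a bag in every tree decomposition; so some bag has ≥ 3 vertices and tw(G) ≥ 2. The upper and lower bounds meet at 2, so that is the treewidth.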